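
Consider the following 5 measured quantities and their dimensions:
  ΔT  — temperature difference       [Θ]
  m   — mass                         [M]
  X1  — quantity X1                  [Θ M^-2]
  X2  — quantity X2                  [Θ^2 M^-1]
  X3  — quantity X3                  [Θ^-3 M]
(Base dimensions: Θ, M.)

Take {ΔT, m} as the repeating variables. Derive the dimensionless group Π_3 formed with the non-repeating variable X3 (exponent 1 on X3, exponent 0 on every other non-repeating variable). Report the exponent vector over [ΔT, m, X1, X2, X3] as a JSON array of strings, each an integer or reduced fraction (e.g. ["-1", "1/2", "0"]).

Exponent matrix [Θ,M] × [ΔT,m,X1,X2,X3]:
  Θ: [ 1  0  1  2 -3]
  M: [ 0  1 -2 -1  1]
Row reduction gives pivot columns ΔT,m; rank = 2
Repeat: ΔT,m; free: X1,X2,X3
RREF:
  r0: [   1    0    1    2   -3]
  r1: [   0    1   -2   -1    1]
Fix exponent of X3 at 1, X1 at 0, X2 at 0; solve each RREF row for its pivot's exponent:
  r0: exp(ΔT) + (-3)·1 = 0 ⇒ exp(ΔT) = 3
  r1: exp(m) + (1)·1 = 0 ⇒ exp(m) = -1
Π_3 = ΔT^3 · m^-1 · X3

["3", "-1", "0", "0", "1"]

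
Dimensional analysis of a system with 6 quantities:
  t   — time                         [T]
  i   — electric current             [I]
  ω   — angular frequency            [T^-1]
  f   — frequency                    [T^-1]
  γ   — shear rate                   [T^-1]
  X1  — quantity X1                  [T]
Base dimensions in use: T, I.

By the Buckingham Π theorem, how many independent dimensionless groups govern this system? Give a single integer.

4

Exponent matrix [T,I] × [t,i,ω,f,γ,X1]:
  T: [ 1  0 -1 -1 -1  1]
  I: [ 0  1  0  0  0  0]
Echelon form has 2 nonzero rows (pivots: t,i)
n=6, r=2 ⇒ 4 dimensionless groups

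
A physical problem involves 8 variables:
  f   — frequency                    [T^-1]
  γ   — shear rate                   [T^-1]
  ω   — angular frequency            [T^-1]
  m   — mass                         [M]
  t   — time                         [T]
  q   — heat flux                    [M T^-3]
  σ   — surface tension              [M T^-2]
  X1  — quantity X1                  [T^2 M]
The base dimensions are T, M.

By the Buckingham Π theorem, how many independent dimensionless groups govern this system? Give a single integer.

Dimensional matrix (T×M by f×γ×ω×m×t×q×σ×X1):
  T: [-1 -1 -1  0  1 -3 -2  2]
  M: [ 0  0  0  1  0  1  1  1]
RREF → pivots at {f,m} ⇒ r = 2
n=8, r=2 ⇒ 6 dimensionless groups

6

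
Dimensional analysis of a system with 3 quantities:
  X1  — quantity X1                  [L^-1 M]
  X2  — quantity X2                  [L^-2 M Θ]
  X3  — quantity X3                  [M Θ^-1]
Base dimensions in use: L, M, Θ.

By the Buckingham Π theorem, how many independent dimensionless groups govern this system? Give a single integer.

Dimensional matrix (L×M×Θ by X1×X2×X3):
  L: [-1 -2  0]
  M: [ 1  1  1]
  Θ: [ 0  1 -1]
RREF → pivots at {X1,X2} ⇒ r = 2
n=3, r=2 ⇒ 1 dimensionless group

1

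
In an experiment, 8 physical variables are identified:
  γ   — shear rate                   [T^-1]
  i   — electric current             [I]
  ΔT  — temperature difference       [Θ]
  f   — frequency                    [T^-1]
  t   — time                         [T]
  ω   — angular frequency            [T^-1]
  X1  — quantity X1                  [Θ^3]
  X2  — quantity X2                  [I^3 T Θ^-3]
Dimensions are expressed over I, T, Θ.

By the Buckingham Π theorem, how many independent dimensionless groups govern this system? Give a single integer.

Write exponents as rows I,T,Θ / cols γ,i,ΔT,f,t,ω,X1,X2:
  I: [ 0  1  0  0  0  0  0  3]
  T: [-1  0  0 -1  1 -1  0  1]
  Θ: [ 0  0  1  0  0  0  3 -3]
RREF → pivots at {γ,i,ΔT} ⇒ r = 3
8 vars − rank 3 = 5 Π groups

5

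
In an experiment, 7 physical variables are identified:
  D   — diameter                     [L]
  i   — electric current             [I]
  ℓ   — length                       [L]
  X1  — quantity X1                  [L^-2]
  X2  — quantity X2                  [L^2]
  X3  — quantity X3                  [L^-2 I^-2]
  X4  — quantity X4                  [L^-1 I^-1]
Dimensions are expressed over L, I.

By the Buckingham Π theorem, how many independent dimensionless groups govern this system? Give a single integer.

5

Write exponents as rows L,I / cols D,i,ℓ,X1,X2,X3,X4:
  L: [ 1  0  1 -2  2 -2 -1]
  I: [ 0  1  0  0  0 -2 -1]
Echelon form has 2 nonzero rows (pivots: D,i)
n=7, r=2 ⇒ 5 dimensionless groups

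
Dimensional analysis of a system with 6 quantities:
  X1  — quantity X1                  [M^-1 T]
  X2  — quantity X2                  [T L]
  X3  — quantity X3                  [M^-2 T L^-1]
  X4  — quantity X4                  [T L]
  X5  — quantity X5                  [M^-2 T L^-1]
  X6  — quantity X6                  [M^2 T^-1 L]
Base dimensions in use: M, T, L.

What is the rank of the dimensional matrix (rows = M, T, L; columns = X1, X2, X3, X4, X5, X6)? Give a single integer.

2

Exponent matrix [M,T,L] × [X1,X2,X3,X4,X5,X6]:
  M: [-1  0 -2  0 -2  2]
  T: [ 1  1  1  1  1 -1]
  L: [ 0  1 -1  1 -1  1]
Echelon form has 2 nonzero rows (pivots: X1,X2)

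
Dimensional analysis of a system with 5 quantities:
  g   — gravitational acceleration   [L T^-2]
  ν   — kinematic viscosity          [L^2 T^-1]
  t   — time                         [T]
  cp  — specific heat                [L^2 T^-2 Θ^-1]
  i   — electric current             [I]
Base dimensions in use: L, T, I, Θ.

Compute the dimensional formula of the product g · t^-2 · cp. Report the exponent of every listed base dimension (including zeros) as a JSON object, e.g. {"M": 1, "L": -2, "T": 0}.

Exponent matrix [L,T,I,Θ] × [g,ν,t,cp,i]:
  L: [ 1  2  0  2  0]
  T: [-2 -1  1 -2  0]
  I: [ 0  0  0  0  1]
  Θ: [ 0  0  0 -1  0]
  [L]: (1)·1+(-2)·0+(1)·2 = 3
  [T]: (1)·-2+(-2)·1+(1)·-2 = -6
  [I]: (1)·0+(-2)·0+(1)·0 = 0
  [Θ]: (1)·0+(-2)·0+(1)·-1 = -1
⇒ L^3 T^-6 Θ^-1

{"L": 3, "T": -6, "I": 0, "Θ": -1}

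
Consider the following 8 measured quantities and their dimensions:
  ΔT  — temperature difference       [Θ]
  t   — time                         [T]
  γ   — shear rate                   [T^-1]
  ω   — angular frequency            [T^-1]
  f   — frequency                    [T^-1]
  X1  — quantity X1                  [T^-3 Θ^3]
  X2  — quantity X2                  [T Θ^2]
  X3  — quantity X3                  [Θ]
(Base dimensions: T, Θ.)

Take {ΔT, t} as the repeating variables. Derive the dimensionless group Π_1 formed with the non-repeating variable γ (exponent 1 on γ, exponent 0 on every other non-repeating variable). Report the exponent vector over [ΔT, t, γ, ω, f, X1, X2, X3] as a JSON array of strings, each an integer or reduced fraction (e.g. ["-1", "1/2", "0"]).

Dimensional matrix (T×Θ by ΔT×t×γ×ω×f×X1×X2×X3):
  T: [ 0  1 -1 -1 -1 -3  1  0]
  Θ: [ 1  0  0  0  0  3  2  1]
Echelon form has 2 nonzero rows (pivots: ΔT,t)
Repeat: ΔT,t; free: γ,ω,f,X1,X2,X3
RREF:
  r0: [   1    0    0    0    0    3    2    1]
  r1: [   0    1   -1   -1   -1   -3    1    0]
Fix exponent of γ at 1, ω at 0, f at 0, X1 at 0, X2 at 0, X3 at 0; solve each RREF row for its pivot's exponent:
  r0: exp(ΔT) + (0)·1 = 0 ⇒ exp(ΔT) = 0
  r1: exp(t) + (-1)·1 = 0 ⇒ exp(t) = 1
Π_1 = t · γ

["0", "1", "1", "0", "0", "0", "0", "0"]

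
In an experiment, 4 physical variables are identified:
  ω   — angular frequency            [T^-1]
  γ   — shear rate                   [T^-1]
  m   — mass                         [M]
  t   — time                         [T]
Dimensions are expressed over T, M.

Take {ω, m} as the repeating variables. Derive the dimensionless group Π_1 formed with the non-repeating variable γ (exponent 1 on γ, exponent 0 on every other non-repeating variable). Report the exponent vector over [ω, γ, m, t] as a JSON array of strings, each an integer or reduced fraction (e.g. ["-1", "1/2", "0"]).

["-1", "1", "0", "0"]

Dimensional matrix (T×M by ω×γ×m×t):
  T: [-1 -1  0  1]
  M: [ 0  0  1  0]
Row reduction gives pivot columns ω,m; rank = 2
Repeat: ω,m; free: γ,t
RREF:
  r0: [   1    1    0   -1]
  r1: [   0    0    1    0]
Fix exponent of γ at 1, t at 0; solve each RREF row for its pivot's exponent:
  r0: exp(ω) + (1)·1 = 0 ⇒ exp(ω) = -1
  r1: exp(m) + (0)·1 = 0 ⇒ exp(m) = 0
Π_1 = ω^-1 · γ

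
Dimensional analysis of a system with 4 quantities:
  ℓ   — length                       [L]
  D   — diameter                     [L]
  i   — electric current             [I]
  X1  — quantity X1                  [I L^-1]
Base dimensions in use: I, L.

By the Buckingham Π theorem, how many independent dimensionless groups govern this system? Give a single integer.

Dimensional matrix (I×L by ℓ×D×i×X1):
  I: [ 0  0  1  1]
  L: [ 1  1  0 -1]
RREF → pivots at {ℓ,i} ⇒ r = 2
4 vars − rank 2 = 2 Π groups

2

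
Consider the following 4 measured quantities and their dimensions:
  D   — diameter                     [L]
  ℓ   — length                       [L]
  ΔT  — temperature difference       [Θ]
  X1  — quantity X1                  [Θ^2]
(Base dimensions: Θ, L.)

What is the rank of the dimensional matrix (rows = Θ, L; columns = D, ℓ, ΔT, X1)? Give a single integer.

2

Exponent matrix [Θ,L] × [D,ℓ,ΔT,X1]:
  Θ: [ 0  0  1  2]
  L: [ 1  1  0  0]
Row reduction gives pivot columns D,ΔT; rank = 2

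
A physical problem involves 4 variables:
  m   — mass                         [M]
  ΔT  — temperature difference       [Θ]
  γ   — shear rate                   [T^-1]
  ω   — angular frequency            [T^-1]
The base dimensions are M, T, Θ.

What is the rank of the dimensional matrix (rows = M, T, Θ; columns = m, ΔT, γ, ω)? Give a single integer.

Exponent matrix [M,T,Θ] × [m,ΔT,γ,ω]:
  M: [ 1  0  0  0]
  T: [ 0  0 -1 -1]
  Θ: [ 0  1  0  0]
Row reduction gives pivot columns m,ΔT,γ; rank = 3

3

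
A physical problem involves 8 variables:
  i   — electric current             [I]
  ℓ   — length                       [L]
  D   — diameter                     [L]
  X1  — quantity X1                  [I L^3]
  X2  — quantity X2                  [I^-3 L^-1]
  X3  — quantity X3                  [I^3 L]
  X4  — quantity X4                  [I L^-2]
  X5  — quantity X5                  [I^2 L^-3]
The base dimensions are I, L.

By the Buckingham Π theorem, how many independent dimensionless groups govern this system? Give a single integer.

6

Write exponents as rows I,L / cols i,ℓ,D,X1,X2,X3,X4,X5:
  I: [ 1  0  0  1 -3  3  1  2]
  L: [ 0  1  1  3 -1  1 -2 -3]
Row reduction gives pivot columns i,ℓ; rank = 2
8 vars − rank 2 = 6 Π groups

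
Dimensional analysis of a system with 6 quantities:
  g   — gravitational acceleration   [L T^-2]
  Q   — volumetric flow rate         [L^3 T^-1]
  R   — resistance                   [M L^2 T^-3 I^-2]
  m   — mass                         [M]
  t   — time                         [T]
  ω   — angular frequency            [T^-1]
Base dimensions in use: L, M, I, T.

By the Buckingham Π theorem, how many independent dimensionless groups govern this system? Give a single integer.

Write exponents as rows L,M,I,T / cols g,Q,R,m,t,ω:
  L: [ 1  3  2  0  0  0]
  M: [ 0  0  1  1  0  0]
  I: [ 0  0 -2  0  0  0]
  T: [-2 -1 -3  0  1 -1]
RREF → pivots at {g,Q,R,m} ⇒ r = 4
Π count = n − r = 6 − 4 = 2

2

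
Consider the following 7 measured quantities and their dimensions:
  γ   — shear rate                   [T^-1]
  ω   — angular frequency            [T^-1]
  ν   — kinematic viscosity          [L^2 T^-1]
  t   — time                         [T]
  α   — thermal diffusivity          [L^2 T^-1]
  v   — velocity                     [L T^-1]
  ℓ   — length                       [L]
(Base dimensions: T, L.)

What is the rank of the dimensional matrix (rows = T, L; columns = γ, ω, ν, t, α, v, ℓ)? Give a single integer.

2

Exponent matrix [T,L] × [γ,ω,ν,t,α,v,ℓ]:
  T: [-1 -1 -1  1 -1 -1  0]
  L: [ 0  0  2  0  2  1  1]
RREF → pivots at {γ,ν} ⇒ r = 2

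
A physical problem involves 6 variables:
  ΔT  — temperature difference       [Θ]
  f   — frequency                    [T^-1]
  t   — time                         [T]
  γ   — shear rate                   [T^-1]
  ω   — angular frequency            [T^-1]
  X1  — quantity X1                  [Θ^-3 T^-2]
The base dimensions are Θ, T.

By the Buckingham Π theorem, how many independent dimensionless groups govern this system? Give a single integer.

4

Write exponents as rows Θ,T / cols ΔT,f,t,γ,ω,X1:
  Θ: [ 1  0  0  0  0 -3]
  T: [ 0 -1  1 -1 -1 -2]
RREF → pivots at {ΔT,f} ⇒ r = 2
Π count = n − r = 6 − 2 = 4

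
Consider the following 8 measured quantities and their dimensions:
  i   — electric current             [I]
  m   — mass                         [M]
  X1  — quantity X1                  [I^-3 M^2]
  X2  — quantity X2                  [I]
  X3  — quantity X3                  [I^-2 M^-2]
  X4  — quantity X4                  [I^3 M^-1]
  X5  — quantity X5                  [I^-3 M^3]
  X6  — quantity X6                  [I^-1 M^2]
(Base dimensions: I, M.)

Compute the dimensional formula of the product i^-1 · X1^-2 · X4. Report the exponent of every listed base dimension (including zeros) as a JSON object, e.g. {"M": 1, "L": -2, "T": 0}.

Write exponents as rows I,M / cols i,m,X1,X2,X3,X4,X5,X6:
  I: [ 1  0 -3  1 -2  3 -3 -1]
  M: [ 0  1  2  0 -2 -1  3  2]
  [I]: (-1)·1+(-2)·-3+(1)·3 = 8
  [M]: (-1)·0+(-2)·2+(1)·-1 = -5
⇒ I^8 M^-5

{"I": 8, "M": -5}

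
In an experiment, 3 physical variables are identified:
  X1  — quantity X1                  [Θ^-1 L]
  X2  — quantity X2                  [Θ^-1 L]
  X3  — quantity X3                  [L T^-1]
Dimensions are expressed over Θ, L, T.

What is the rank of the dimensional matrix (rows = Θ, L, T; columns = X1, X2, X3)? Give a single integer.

Exponent matrix [Θ,L,T] × [X1,X2,X3]:
  Θ: [-1 -1  0]
  L: [ 1  1  1]
  T: [ 0  0 -1]
Row reduction gives pivot columns X1,X3; rank = 2

2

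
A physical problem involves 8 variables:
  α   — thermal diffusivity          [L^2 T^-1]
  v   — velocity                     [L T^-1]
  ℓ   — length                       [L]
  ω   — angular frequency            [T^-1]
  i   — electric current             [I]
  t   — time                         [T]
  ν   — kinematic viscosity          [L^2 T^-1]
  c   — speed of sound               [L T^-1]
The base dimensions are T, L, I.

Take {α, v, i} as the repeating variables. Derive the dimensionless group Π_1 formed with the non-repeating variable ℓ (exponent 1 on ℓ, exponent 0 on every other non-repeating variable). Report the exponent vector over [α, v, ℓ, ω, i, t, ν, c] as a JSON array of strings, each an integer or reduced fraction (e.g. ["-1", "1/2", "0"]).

["-1", "1", "1", "0", "0", "0", "0", "0"]

Exponent matrix [T,L,I] × [α,v,ℓ,ω,i,t,ν,c]:
  T: [-1 -1  0 -1  0  1 -1 -1]
  L: [ 2  1  1  0  0  0  2  1]
  I: [ 0  0  0  0  1  0  0  0]
Echelon form has 3 nonzero rows (pivots: α,v,i)
Repeat: α,v,i; free: ℓ,ω,t,ν,c
RREF:
  r0: [   1    0    1   -1    0    1    1    0]
  r1: [   0    1   -1    2    0   -2    0    1]
  r2: [   0    0    0    0    1    0    0    0]
Fix exponent of ℓ at 1, ω at 0, t at 0, ν at 0, c at 0; solve each RREF row for its pivot's exponent:
  r0: exp(α) + (1)·1 = 0 ⇒ exp(α) = -1
  r1: exp(v) + (-1)·1 = 0 ⇒ exp(v) = 1
  r2: exp(i) + (0)·1 = 0 ⇒ exp(i) = 0
Π_1 = α^-1 · v · ℓ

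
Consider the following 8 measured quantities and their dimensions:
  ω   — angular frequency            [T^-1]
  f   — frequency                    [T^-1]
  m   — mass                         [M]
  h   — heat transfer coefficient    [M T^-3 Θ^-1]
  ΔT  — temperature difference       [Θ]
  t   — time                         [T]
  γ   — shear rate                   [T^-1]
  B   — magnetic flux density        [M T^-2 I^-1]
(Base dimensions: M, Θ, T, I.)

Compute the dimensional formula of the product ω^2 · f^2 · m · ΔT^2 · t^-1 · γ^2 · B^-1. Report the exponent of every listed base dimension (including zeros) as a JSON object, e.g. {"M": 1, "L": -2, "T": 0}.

Write exponents as rows M,Θ,T,I / cols ω,f,m,h,ΔT,t,γ,B:
  M: [ 0  0  1  1  0  0  0  1]
  Θ: [ 0  0  0 -1  1  0  0  0]
  T: [-1 -1  0 -3  0  1 -1 -2]
  I: [ 0  0  0  0  0  0  0 -1]
  [M]: (2)·0+(2)·0+(1)·1+(2)·0+(-1)·0+(2)·0+(-1)·1 = 0
  [Θ]: (2)·0+(2)·0+(1)·0+(2)·1+(-1)·0+(2)·0+(-1)·0 = 2
  [T]: (2)·-1+(2)·-1+(1)·0+(2)·0+(-1)·1+(2)·-1+(-1)·-2 = -5
  [I]: (2)·0+(2)·0+(1)·0+(2)·0+(-1)·0+(2)·0+(-1)·-1 = 1
⇒ Θ^2 T^-5 I

{"M": 0, "Θ": 2, "T": -5, "I": 1}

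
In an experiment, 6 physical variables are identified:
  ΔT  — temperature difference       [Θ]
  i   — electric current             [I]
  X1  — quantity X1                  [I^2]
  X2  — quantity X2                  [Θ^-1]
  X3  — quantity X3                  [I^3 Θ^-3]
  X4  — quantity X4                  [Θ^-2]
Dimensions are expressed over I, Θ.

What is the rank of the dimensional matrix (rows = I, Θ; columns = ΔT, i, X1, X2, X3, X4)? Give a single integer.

Write exponents as rows I,Θ / cols ΔT,i,X1,X2,X3,X4:
  I: [ 0  1  2  0  3  0]
  Θ: [ 1  0  0 -1 -3 -2]
Row reduction gives pivot columns ΔT,i; rank = 2

2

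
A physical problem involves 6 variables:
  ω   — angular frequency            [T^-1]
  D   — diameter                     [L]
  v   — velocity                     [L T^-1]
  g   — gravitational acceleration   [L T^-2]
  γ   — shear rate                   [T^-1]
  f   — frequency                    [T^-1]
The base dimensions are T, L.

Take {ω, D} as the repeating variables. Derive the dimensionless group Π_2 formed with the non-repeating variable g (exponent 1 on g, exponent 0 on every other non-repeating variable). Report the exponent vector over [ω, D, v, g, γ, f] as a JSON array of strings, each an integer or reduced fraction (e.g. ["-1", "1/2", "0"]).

Dimensional matrix (T×L by ω×D×v×g×γ×f):
  T: [-1  0 -1 -2 -1 -1]
  L: [ 0  1  1  1  0  0]
Echelon form has 2 nonzero rows (pivots: ω,D)
Repeat: ω,D; free: v,g,γ,f
RREF:
  r0: [   1    0    1    2    1    1]
  r1: [   0    1    1    1    0    0]
Fix exponent of g at 1, v at 0, γ at 0, f at 0; solve each RREF row for its pivot's exponent:
  r0: exp(ω) + (2)·1 = 0 ⇒ exp(ω) = -2
  r1: exp(D) + (1)·1 = 0 ⇒ exp(D) = -1
Π_2 = ω^-2 · D^-1 · g

["-2", "-1", "0", "1", "0", "0"]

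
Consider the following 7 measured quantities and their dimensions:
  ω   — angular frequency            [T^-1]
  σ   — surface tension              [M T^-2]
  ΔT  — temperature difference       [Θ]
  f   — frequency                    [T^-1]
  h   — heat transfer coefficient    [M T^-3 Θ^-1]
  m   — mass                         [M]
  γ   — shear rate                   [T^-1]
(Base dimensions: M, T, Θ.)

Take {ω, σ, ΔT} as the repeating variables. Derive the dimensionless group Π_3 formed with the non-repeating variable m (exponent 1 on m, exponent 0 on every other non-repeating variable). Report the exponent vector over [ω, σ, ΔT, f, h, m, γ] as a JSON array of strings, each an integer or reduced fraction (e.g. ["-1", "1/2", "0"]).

Write exponents as rows M,T,Θ / cols ω,σ,ΔT,f,h,m,γ:
  M: [ 0  1  0  0  1  1  0]
  T: [-1 -2  0 -1 -3  0 -1]
  Θ: [ 0  0  1  0 -1  0  0]
Row reduction gives pivot columns ω,σ,ΔT; rank = 3
Pivot set = {ω,σ,ΔT}, free = {f,h,m,γ}
RREF:
  r0: [   1    0    0    1    1   -2    1]
  r1: [   0    1    0    0    1    1    0]
  r2: [   0    0    1    0   -1    0    0]
Fix exponent of m at 1, f at 0, h at 0, γ at 0; solve each RREF row for its pivot's exponent:
  r0: exp(ω) + (-2)·1 = 0 ⇒ exp(ω) = 2
  r1: exp(σ) + (1)·1 = 0 ⇒ exp(σ) = -1
  r2: exp(ΔT) + (0)·1 = 0 ⇒ exp(ΔT) = 0
Π_3 = ω^2 · σ^-1 · m

["2", "-1", "0", "0", "0", "1", "0"]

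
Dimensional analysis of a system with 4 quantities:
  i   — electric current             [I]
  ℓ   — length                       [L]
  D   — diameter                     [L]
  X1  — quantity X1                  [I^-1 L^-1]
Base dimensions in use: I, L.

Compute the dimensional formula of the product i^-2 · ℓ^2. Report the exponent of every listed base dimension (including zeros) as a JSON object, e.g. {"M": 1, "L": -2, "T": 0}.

{"I": -2, "L": 2}

Dimensional matrix (I×L by i×ℓ×D×X1):
  I: [ 1  0  0 -1]
  L: [ 0  1  1 -1]
  [I]: (-2)·1+(2)·0 = -2
  [L]: (-2)·0+(2)·1 = 2
⇒ I^-2 L^2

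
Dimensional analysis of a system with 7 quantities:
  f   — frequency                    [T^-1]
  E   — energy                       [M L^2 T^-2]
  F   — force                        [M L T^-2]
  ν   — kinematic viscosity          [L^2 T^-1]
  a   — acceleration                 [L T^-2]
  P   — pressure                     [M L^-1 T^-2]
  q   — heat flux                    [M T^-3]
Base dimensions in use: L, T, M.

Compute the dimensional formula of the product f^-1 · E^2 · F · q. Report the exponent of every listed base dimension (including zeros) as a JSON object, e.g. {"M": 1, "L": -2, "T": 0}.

{"L": 5, "T": -8, "M": 4}

Write exponents as rows L,T,M / cols f,E,F,ν,a,P,q:
  L: [ 0  2  1  2  1 -1  0]
  T: [-1 -2 -2 -1 -2 -2 -3]
  M: [ 0  1  1  0  0  1  1]
  [L]: (-1)·0+(2)·2+(1)·1+(1)·0 = 5
  [T]: (-1)·-1+(2)·-2+(1)·-2+(1)·-3 = -8
  [M]: (-1)·0+(2)·1+(1)·1+(1)·1 = 4
⇒ L^5 T^-8 M^4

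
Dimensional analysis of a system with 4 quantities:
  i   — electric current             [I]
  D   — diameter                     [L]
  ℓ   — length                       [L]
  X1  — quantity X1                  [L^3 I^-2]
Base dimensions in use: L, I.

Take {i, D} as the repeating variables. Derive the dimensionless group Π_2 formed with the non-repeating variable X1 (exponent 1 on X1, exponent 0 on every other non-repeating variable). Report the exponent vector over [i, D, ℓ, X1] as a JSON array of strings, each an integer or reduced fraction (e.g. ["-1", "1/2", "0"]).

Dimensional matrix (L×I by i×D×ℓ×X1):
  L: [ 0  1  1  3]
  I: [ 1  0  0 -2]
Echelon form has 2 nonzero rows (pivots: i,D)
Pivot set = {i,D}, free = {ℓ,X1}
RREF:
  r0: [   1    0    0   -2]
  r1: [   0    1    1    3]
Fix exponent of X1 at 1, ℓ at 0; solve each RREF row for its pivot's exponent:
  r0: exp(i) + (-2)·1 = 0 ⇒ exp(i) = 2
  r1: exp(D) + (3)·1 = 0 ⇒ exp(D) = -3
Π_2 = i^2 · D^-3 · X1

["2", "-3", "0", "1"]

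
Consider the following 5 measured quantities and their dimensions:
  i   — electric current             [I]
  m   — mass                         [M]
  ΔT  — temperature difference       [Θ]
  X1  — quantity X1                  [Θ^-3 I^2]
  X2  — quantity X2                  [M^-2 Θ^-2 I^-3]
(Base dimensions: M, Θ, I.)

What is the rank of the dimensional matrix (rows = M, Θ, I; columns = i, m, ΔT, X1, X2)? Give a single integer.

Write exponents as rows M,Θ,I / cols i,m,ΔT,X1,X2:
  M: [ 0  1  0  0 -2]
  Θ: [ 0  0  1 -3 -2]
  I: [ 1  0  0  2 -3]
RREF → pivots at {i,m,ΔT} ⇒ r = 3

3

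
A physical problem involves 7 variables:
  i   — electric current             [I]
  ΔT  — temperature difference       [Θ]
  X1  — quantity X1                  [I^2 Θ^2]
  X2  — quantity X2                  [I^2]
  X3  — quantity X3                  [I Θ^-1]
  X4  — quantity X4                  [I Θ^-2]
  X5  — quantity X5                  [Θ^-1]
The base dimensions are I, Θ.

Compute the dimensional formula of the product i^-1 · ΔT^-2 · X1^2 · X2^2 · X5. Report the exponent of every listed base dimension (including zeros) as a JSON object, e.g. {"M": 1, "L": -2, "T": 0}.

{"I": 7, "Θ": 1}

Write exponents as rows I,Θ / cols i,ΔT,X1,X2,X3,X4,X5:
  I: [ 1  0  2  2  1  1  0]
  Θ: [ 0  1  2  0 -1 -2 -1]
  [I]: (-1)·1+(-2)·0+(2)·2+(2)·2+(1)·0 = 7
  [Θ]: (-1)·0+(-2)·1+(2)·2+(2)·0+(1)·-1 = 1
⇒ I^7 Θ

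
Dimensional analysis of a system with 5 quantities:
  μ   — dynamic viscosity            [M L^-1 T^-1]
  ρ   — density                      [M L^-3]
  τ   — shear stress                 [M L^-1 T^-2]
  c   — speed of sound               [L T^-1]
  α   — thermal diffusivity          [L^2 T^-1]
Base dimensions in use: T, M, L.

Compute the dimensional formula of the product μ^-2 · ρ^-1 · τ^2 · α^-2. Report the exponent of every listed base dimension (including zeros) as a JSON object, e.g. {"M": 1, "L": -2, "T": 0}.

{"T": 0, "M": -1, "L": -1}

Dimensional matrix (T×M×L by μ×ρ×τ×c×α):
  T: [-1  0 -2 -1 -1]
  M: [ 1  1  1  0  0]
  L: [-1 -3 -1  1  2]
  [T]: (-2)·-1+(-1)·0+(2)·-2+(-2)·-1 = 0
  [M]: (-2)·1+(-1)·1+(2)·1+(-2)·0 = -1
  [L]: (-2)·-1+(-1)·-3+(2)·-1+(-2)·2 = -1
⇒ M^-1 L^-1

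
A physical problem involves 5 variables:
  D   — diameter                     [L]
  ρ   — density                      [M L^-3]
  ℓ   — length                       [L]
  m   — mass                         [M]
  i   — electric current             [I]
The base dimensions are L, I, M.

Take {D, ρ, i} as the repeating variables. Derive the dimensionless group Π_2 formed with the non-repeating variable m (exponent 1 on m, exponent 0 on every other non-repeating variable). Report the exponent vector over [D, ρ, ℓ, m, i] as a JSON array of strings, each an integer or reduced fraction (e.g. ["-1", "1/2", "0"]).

["-3", "-1", "0", "1", "0"]

Write exponents as rows L,I,M / cols D,ρ,ℓ,m,i:
  L: [ 1 -3  1  0  0]
  I: [ 0  0  0  0  1]
  M: [ 0  1  0  1  0]
Row reduction gives pivot columns D,ρ,i; rank = 3
Pivot set = {D,ρ,i}, free = {ℓ,m}
RREF:
  r0: [   1    0    1    3    0]
  r1: [   0    1    0    1    0]
  r2: [   0    0    0    0    1]
Fix exponent of m at 1, ℓ at 0; solve each RREF row for its pivot's exponent:
  r0: exp(D) + (3)·1 = 0 ⇒ exp(D) = -3
  r1: exp(ρ) + (1)·1 = 0 ⇒ exp(ρ) = -1
  r2: exp(i) + (0)·1 = 0 ⇒ exp(i) = 0
Π_2 = D^-3 · ρ^-1 · m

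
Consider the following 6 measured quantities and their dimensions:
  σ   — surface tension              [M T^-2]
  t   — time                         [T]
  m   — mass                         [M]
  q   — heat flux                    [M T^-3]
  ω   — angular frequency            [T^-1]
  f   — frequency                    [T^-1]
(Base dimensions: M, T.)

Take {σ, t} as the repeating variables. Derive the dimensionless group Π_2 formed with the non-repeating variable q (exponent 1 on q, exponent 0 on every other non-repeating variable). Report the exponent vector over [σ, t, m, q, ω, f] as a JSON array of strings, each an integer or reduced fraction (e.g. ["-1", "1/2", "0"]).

["-1", "1", "0", "1", "0", "0"]

Dimensional matrix (M×T by σ×t×m×q×ω×f):
  M: [ 1  0  1  1  0  0]
  T: [-2  1  0 -3 -1 -1]
Row reduction gives pivot columns σ,t; rank = 2
Repeat: σ,t; free: m,q,ω,f
RREF:
  r0: [   1    0    1    1    0    0]
  r1: [   0    1    2   -1   -1   -1]
Fix exponent of q at 1, m at 0, ω at 0, f at 0; solve each RREF row for its pivot's exponent:
  r0: exp(σ) + (1)·1 = 0 ⇒ exp(σ) = -1
  r1: exp(t) + (-1)·1 = 0 ⇒ exp(t) = 1
Π_2 = σ^-1 · t · q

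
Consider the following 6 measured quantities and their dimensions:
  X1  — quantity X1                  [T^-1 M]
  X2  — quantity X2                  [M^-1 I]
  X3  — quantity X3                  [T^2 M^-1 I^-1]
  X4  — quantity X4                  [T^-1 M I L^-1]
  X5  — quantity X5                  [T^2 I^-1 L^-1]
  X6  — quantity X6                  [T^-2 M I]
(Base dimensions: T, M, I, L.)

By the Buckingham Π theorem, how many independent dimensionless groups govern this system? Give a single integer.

3

Dimensional matrix (T×M×I×L by X1×X2×X3×X4×X5×X6):
  T: [-1  0  2 -1  2 -2]
  M: [ 1 -1 -1  1  0  1]
  I: [ 0  1 -1  1 -1  1]
  L: [ 0  0  0 -1 -1  0]
Row reduction gives pivot columns X1,X2,X4; rank = 3
Π count = n − r = 6 − 3 = 3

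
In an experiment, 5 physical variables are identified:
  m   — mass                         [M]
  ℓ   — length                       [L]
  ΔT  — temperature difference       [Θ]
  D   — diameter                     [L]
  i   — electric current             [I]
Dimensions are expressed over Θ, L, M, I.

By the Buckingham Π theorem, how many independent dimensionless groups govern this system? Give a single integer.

1

Write exponents as rows Θ,L,M,I / cols m,ℓ,ΔT,D,i:
  Θ: [ 0  0  1  0  0]
  L: [ 0  1  0  1  0]
  M: [ 1  0  0  0  0]
  I: [ 0  0  0  0  1]
Row reduction gives pivot columns m,ℓ,ΔT,i; rank = 4
n=5, r=4 ⇒ 1 dimensionless group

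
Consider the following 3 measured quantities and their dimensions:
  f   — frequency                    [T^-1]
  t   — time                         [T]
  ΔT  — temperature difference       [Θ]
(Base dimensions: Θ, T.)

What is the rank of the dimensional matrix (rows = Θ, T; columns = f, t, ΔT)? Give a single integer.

Exponent matrix [Θ,T] × [f,t,ΔT]:
  Θ: [ 0  0  1]
  T: [-1  1  0]
RREF → pivots at {f,ΔT} ⇒ r = 2

2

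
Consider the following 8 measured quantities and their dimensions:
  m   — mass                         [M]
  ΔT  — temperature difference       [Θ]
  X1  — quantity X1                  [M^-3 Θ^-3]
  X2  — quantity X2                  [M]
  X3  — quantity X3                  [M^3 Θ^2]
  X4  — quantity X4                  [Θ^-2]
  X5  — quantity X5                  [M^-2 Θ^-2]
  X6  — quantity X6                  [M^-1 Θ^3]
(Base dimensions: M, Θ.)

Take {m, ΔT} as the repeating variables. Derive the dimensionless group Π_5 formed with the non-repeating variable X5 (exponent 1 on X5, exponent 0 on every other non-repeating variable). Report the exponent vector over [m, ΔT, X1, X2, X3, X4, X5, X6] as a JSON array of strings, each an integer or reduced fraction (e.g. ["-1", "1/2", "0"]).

["2", "2", "0", "0", "0", "0", "1", "0"]

Dimensional matrix (M×Θ by m×ΔT×X1×X2×X3×X4×X5×X6):
  M: [ 1  0 -3  1  3  0 -2 -1]
  Θ: [ 0  1 -3  0  2 -2 -2  3]
RREF → pivots at {m,ΔT} ⇒ r = 2
Pivot set = {m,ΔT}, free = {X1,X2,X3,X4,X5,X6}
RREF:
  r0: [   1    0   -3    1    3    0   -2   -1]
  r1: [   0    1   -3    0    2   -2   -2    3]
Fix exponent of X5 at 1, X1 at 0, X2 at 0, X3 at 0, X4 at 0, X6 at 0; solve each RREF row for its pivot's exponent:
  r0: exp(m) + (-2)·1 = 0 ⇒ exp(m) = 2
  r1: exp(ΔT) + (-2)·1 = 0 ⇒ exp(ΔT) = 2
Π_5 = m^2 · ΔT^2 · X5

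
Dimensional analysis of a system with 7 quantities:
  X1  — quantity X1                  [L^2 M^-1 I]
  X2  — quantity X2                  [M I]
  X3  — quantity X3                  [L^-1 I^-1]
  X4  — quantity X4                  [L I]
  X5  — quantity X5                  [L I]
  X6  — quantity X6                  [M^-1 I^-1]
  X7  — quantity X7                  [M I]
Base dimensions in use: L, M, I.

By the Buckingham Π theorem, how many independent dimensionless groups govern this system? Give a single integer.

Write exponents as rows L,M,I / cols X1,X2,X3,X4,X5,X6,X7:
  L: [ 2  0 -1  1  1  0  0]
  M: [-1  1  0  0  0 -1  1]
  I: [ 1  1 -1  1  1 -1  1]
Echelon form has 2 nonzero rows (pivots: X1,X2)
n=7, r=2 ⇒ 5 dimensionless groups

5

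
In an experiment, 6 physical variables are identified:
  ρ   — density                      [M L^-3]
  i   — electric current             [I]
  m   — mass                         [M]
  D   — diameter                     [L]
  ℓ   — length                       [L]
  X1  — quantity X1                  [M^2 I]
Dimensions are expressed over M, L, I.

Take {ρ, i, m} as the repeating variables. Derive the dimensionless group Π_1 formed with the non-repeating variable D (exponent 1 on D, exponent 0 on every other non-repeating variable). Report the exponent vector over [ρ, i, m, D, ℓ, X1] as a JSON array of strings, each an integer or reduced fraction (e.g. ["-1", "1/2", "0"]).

["1/3", "0", "-1/3", "1", "0", "0"]

Exponent matrix [M,L,I] × [ρ,i,m,D,ℓ,X1]:
  M: [ 1  0  1  0  0  2]
  L: [-3  0  0  1  1  0]
  I: [ 0  1  0  0  0  1]
RREF → pivots at {ρ,i,m} ⇒ r = 3
Pivot set = {ρ,i,m}, free = {D,ℓ,X1}
RREF:
  r0: [   1    0    0 -1/3 -1/3    0]
  r1: [   0    1    0    0    0    1]
  r2: [   0    0    1  1/3  1/3    2]
Fix exponent of D at 1, ℓ at 0, X1 at 0; solve each RREF row for its pivot's exponent:
  r0: exp(ρ) + (-1/3)·1 = 0 ⇒ exp(ρ) = 1/3
  r1: exp(i) + (0)·1 = 0 ⇒ exp(i) = 0
  r2: exp(m) + (1/3)·1 = 0 ⇒ exp(m) = -1/3
Π_1 = ρ^(1/3) · m^(-1/3) · D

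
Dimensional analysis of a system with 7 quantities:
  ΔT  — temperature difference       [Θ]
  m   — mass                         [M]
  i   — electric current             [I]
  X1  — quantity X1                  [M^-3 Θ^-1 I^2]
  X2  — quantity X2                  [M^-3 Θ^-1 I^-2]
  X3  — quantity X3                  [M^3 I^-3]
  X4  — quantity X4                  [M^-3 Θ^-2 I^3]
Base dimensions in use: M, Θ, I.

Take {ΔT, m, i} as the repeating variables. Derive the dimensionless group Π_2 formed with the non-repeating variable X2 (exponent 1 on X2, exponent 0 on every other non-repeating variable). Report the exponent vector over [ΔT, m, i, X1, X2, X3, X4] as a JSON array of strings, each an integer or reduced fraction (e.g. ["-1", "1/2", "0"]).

Dimensional matrix (M×Θ×I by ΔT×m×i×X1×X2×X3×X4):
  M: [ 0  1  0 -3 -3  3 -3]
  Θ: [ 1  0  0 -1 -1  0 -2]
  I: [ 0  0  1  2 -2 -3  3]
Echelon form has 3 nonzero rows (pivots: ΔT,m,i)
Pivot set = {ΔT,m,i}, free = {X1,X2,X3,X4}
RREF:
  r0: [   1    0    0   -1   -1    0   -2]
  r1: [   0    1    0   -3   -3    3   -3]
  r2: [   0    0    1    2   -2   -3    3]
Fix exponent of X2 at 1, X1 at 0, X3 at 0, X4 at 0; solve each RREF row for its pivot's exponent:
  r0: exp(ΔT) + (-1)·1 = 0 ⇒ exp(ΔT) = 1
  r1: exp(m) + (-3)·1 = 0 ⇒ exp(m) = 3
  r2: exp(i) + (-2)·1 = 0 ⇒ exp(i) = 2
Π_2 = ΔT · m^3 · i^2 · X2

["1", "3", "2", "0", "1", "0", "0"]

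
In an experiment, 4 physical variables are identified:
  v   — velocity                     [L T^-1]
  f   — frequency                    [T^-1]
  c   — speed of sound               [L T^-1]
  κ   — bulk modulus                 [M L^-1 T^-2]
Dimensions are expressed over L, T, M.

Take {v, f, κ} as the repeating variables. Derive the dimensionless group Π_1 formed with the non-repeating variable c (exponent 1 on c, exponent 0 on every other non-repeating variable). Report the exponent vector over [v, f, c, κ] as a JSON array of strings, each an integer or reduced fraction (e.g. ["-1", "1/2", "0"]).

["-1", "0", "1", "0"]

Write exponents as rows L,T,M / cols v,f,c,κ:
  L: [ 1  0  1 -1]
  T: [-1 -1 -1 -2]
  M: [ 0  0  0  1]
Row reduction gives pivot columns v,f,κ; rank = 3
Pivot set = {v,f,κ}, free = {c}
RREF:
  r0: [   1    0    1    0]
  r1: [   0    1    0    0]
  r2: [   0    0    0    1]
Fix exponent of c at 1; solve each RREF row for its pivot's exponent:
  r0: exp(v) + (1)·1 = 0 ⇒ exp(v) = -1
  r1: exp(f) + (0)·1 = 0 ⇒ exp(f) = 0
  r2: exp(κ) + (0)·1 = 0 ⇒ exp(κ) = 0
Π_1 = v^-1 · c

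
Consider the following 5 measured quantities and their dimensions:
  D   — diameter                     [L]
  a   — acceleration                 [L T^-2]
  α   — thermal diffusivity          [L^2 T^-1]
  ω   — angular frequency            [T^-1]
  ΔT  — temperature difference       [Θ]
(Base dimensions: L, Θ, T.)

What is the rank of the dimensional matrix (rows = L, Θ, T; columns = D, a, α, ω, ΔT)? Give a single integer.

3

Dimensional matrix (L×Θ×T by D×a×α×ω×ΔT):
  L: [ 1  1  2  0  0]
  Θ: [ 0  0  0  0  1]
  T: [ 0 -2 -1 -1  0]
RREF → pivots at {D,a,ΔT} ⇒ r = 3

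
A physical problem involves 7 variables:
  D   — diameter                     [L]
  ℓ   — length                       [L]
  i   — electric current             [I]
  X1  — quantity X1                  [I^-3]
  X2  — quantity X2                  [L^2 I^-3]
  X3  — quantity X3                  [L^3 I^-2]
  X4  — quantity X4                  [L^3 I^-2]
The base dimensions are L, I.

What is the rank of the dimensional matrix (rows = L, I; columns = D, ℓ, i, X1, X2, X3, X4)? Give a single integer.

Exponent matrix [L,I] × [D,ℓ,i,X1,X2,X3,X4]:
  L: [ 1  1  0  0  2  3  3]
  I: [ 0  0  1 -3 -3 -2 -2]
RREF → pivots at {D,i} ⇒ r = 2

2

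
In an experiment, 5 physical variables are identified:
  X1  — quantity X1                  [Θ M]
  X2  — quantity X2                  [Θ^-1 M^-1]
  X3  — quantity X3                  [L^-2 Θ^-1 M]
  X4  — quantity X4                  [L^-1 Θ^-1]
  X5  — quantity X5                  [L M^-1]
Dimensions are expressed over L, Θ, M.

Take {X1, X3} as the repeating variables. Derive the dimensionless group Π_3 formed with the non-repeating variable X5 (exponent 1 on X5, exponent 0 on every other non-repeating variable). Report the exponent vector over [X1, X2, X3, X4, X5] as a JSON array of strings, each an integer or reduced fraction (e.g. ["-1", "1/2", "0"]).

Dimensional matrix (L×Θ×M by X1×X2×X3×X4×X5):
  L: [ 0  0 -2 -1  1]
  Θ: [ 1 -1 -1 -1  0]
  M: [ 1 -1  1  0 -1]
RREF → pivots at {X1,X3} ⇒ r = 2
Repeat: X1,X3; free: X2,X4,X5
RREF:
  r0: [   1   -1    0 -1/2 -1/2]
  r1: [   0    0    1  1/2 -1/2]
  r2: [   0    0    0    0    0]
Fix exponent of X5 at 1, X2 at 0, X4 at 0; solve each RREF row for its pivot's exponent:
  r0: exp(X1) + (-1/2)·1 = 0 ⇒ exp(X1) = 1/2
  r1: exp(X3) + (-1/2)·1 = 0 ⇒ exp(X3) = 1/2
Π_3 = X1^(1/2) · X3^(1/2) · X5

["1/2", "0", "1/2", "0", "1"]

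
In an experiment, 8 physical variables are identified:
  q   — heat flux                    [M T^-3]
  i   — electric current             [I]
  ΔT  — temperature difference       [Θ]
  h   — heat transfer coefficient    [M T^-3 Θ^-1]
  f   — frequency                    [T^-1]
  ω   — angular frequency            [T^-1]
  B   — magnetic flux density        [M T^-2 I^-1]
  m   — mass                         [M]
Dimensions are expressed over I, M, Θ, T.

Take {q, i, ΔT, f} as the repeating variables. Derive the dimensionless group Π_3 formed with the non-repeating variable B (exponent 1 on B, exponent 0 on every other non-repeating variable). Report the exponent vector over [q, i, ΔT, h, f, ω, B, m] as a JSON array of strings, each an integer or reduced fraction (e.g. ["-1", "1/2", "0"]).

["-1", "1", "0", "0", "1", "0", "1", "0"]

Exponent matrix [I,M,Θ,T] × [q,i,ΔT,h,f,ω,B,m]:
  I: [ 0  1  0  0  0  0 -1  0]
  M: [ 1  0  0  1  0  0  1  1]
  Θ: [ 0  0  1 -1  0  0  0  0]
  T: [-3  0  0 -3 -1 -1 -2  0]
Row reduction gives pivot columns q,i,ΔT,f; rank = 4
Pivot set = {q,i,ΔT,f}, free = {h,ω,B,m}
RREF:
  r0: [   1    0    0    1    0    0    1    1]
  r1: [   0    1    0    0    0    0   -1    0]
  r2: [   0    0    1   -1    0    0    0    0]
  r3: [   0    0    0    0    1    1   -1   -3]
Fix exponent of B at 1, h at 0, ω at 0, m at 0; solve each RREF row for its pivot's exponent:
  r0: exp(q) + (1)·1 = 0 ⇒ exp(q) = -1
  r1: exp(i) + (-1)·1 = 0 ⇒ exp(i) = 1
  r2: exp(ΔT) + (0)·1 = 0 ⇒ exp(ΔT) = 0
  r3: exp(f) + (-1)·1 = 0 ⇒ exp(f) = 1
Π_3 = q^-1 · i · f · B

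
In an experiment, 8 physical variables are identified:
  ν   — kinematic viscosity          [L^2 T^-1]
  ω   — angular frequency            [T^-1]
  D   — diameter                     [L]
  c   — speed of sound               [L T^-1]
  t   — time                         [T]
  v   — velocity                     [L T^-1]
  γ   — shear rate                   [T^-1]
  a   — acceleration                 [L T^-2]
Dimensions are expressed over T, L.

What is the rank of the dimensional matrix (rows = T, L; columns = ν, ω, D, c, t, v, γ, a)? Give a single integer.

2

Dimensional matrix (T×L by ν×ω×D×c×t×v×γ×a):
  T: [-1 -1  0 -1  1 -1 -1 -2]
  L: [ 2  0  1  1  0  1  0  1]
Echelon form has 2 nonzero rows (pivots: ν,ω)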